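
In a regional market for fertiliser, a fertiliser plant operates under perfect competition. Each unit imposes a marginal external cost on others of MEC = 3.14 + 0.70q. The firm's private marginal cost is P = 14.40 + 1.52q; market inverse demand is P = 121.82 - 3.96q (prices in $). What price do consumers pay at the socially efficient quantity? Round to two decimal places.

Social marginal cost = private MC + MEC = 17.54 + 2.22q.
Set SMC = demand: 17.54 + 2.22q = 121.82 - 3.96q → q* = 16.8738.
Consumer price on the demand curve at q*: 121.82 − 3.96×16.8738 = 54.9998.

P = $55.00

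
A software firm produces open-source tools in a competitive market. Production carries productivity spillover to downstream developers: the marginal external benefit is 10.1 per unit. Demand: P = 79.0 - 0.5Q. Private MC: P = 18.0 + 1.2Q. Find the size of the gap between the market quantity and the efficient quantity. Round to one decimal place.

5.9 units

Market equilibrium (private): 18.0 + 1.2Q = 79.0 - 0.5Q → Q_m = 35.8824.
Social marginal cost = private MC − MEB = 7.9 + 1.2Q.
Set SMC = demand: 7.9 + 1.2Q = 79.0 - 0.5Q → Q* = 41.8235.
Gap = |35.8824 − 41.8235| = 5.9411.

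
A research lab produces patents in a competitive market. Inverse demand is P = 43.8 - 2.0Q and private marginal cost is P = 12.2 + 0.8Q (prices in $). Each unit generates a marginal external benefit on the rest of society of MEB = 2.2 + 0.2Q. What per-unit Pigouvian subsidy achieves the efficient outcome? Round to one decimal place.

Social marginal cost = private MC − MEB = 10.0 + 0.6Q.
Set SMC = demand: 10.0 + 0.6Q = 43.8 - 2.0Q → Q* = 13.0000.
The Pigouvian subsidy equals MEB at Q*: 2.2 + 0.2×13.0000 = 4.8000.

subsidy = $4.8 per unit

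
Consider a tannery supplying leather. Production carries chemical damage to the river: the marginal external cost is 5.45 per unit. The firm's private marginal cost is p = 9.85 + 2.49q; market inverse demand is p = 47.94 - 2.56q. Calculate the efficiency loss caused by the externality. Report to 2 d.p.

Market equilibrium (private): 9.85 + 2.49q = 47.94 - 2.56q → q_m = 7.5426.
Social marginal cost = private MC + MEC = 15.30 + 2.49q.
Set SMC = demand: 15.30 + 2.49q = 47.94 - 2.56q → q* = 6.4634.
The loss is the area between SMC and demand from q* to q_m; with linear curves that's a triangle of height MEC(q_m).
DWL = ½ × 1.0792 × 5.4500 = 2.9408.

DWL = 2.94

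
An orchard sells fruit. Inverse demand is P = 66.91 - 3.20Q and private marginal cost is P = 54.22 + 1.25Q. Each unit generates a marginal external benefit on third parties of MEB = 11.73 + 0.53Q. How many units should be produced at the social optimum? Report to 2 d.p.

Social marginal cost = private MC − MEB = 42.49 + 0.72Q.
Set SMC = demand: 42.49 + 0.72Q = 66.91 - 3.20Q → Q* = 6.2296.

Q* = 6.23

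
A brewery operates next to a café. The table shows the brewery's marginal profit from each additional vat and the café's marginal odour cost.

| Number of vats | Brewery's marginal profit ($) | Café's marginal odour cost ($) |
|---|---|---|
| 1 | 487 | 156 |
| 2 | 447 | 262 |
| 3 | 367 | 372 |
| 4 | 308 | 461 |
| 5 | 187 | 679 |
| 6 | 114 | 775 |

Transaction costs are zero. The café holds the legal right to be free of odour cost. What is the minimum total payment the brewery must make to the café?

Efficient level: marginal profit ≥ marginal odour cost through level 2, so k* = 2.
With the café holding the right, the brewery must at least compensate total damage at k*: 156 + 262 = 418.

$418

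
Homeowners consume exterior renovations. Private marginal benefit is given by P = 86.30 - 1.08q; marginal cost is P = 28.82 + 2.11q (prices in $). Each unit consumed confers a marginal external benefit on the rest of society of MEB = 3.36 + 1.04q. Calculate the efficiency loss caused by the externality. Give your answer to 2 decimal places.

DWL = $113.58

Market equilibrium (private): 28.82 + 2.11q = 86.30 - 1.08q → q_m = 18.0188.
Social marginal benefit = demand + MEB = 89.66 - 0.04q.
Set SMB = MC: 89.66 - 0.04q = 28.82 + 2.11q → q* = 28.2977.
The welfare-loss triangle has base |q_m − q*| and height MEB(q_m) (the vertical gap between SMB and MC is zero at q* and MEB at q_m).
DWL = ½ × 10.2789 × 22.0996 = 113.5798.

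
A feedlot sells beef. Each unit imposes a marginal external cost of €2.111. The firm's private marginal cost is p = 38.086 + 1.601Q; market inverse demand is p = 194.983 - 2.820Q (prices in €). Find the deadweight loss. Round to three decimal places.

Market equilibrium (private): 38.086 + 1.601Q = 194.983 - 2.820Q → Q_m = 35.4890.
Social marginal cost = private MC + MEC = 40.197 + 1.601Q.
Set SMC = demand: 40.197 + 1.601Q = 194.983 - 2.820Q → Q* = 35.0115.
Between Q* and Q_m the wedge SMC − demand runs linearly from 0 to MEC(Q_m), so the loss is a triangle.
DWL = ½ × 0.4775 × 2.1110 = 0.5040.

DWL = €0.504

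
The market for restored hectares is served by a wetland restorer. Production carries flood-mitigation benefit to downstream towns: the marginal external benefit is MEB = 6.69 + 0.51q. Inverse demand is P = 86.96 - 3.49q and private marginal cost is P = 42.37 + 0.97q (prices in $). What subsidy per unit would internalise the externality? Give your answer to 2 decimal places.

subsidy = $13.31 per unit

Social marginal cost = private MC − MEB = 35.68 + 0.46q.
Set SMC = demand: 35.68 + 0.46q = 86.96 - 3.49q → q* = 12.9823.
The Pigouvian subsidy equals MEB at q*: 6.69 + 0.51×12.9823 = 13.3110.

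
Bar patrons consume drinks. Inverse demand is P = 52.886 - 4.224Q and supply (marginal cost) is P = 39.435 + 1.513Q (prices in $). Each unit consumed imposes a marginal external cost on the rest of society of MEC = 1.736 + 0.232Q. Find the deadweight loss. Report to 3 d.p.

Market equilibrium (private): 39.435 + 1.513Q = 52.886 - 4.224Q → Q_m = 2.3446.
Social marginal benefit = demand − MEC = 51.150 - 4.456Q.
Set SMB = MC: 51.150 - 4.456Q = 39.435 + 1.513Q → Q* = 1.9626.
The loss is the area between SMB and MC from Q* to Q_m; with linear curves that's a triangle of height MEC(Q_m).
DWL = ½ × 0.3820 × 2.2799 = 0.4355.

DWL = $0.435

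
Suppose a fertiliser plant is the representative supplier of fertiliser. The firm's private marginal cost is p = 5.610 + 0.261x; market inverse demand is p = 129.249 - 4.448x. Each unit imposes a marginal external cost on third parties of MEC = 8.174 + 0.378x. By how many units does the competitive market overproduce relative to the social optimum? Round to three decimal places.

Market equilibrium (private): 5.610 + 0.261x = 129.249 - 4.448x → x_m = 26.2559.
Social marginal cost = private MC + MEC = 13.784 + 0.639x.
Set SMC = demand: 13.784 + 0.639x = 129.249 - 4.448x → x* = 22.6981.
Gap = |26.2559 − 22.6981| = 3.5578.

3.558 units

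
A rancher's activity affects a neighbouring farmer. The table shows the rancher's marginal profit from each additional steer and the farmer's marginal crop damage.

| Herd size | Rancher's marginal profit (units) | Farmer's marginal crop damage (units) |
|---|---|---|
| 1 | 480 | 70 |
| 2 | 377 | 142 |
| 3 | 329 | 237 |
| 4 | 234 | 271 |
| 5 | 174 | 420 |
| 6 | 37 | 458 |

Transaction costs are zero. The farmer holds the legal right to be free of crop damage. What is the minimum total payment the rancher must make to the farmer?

449

Efficient level: marginal profit ≥ marginal crop damage through level 3, so k* = 3.
With the farmer holding the right, the rancher must at least compensate total damage at k*: 70 + 142 + 237 = 449.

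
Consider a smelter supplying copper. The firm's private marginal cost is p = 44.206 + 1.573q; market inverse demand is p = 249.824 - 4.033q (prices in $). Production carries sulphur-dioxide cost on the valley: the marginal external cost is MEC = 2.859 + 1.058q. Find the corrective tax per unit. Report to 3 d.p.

Social marginal cost = private MC + MEC = 47.065 + 2.631q.
Set SMC = demand: 47.065 + 2.631q = 249.824 - 4.033q → q* = 30.4260.
The Pigouvian tax equals MEC at q*: 2.859 + 1.058×30.4260 = 35.0497.

tax = $35.050 per unit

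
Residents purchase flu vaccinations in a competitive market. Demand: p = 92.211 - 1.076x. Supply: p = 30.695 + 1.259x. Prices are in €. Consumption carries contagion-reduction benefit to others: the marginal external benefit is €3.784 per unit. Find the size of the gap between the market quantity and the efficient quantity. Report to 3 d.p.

Market equilibrium (private): 30.695 + 1.259x = 92.211 - 1.076x → x_m = 26.3452.
Social marginal benefit = demand + MEB = 95.995 - 1.076x.
Set SMB = MC: 95.995 - 1.076x = 30.695 + 1.259x → x* = 27.9657.
Gap = |26.3452 − 27.9657| = 1.6205.

1.621 units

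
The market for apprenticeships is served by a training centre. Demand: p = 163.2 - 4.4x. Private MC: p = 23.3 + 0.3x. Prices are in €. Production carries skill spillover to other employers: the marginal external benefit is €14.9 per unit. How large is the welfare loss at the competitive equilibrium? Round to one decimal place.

Market equilibrium (private): 23.3 + 0.3x = 163.2 - 4.4x → x_m = 29.7660.
Social marginal cost = private MC − MEB = 8.4 + 0.3x.
Set SMC = demand: 8.4 + 0.3x = 163.2 - 4.4x → x* = 32.9362.
Height of the DWL triangle at x_m is demand(x_m) − SMC(x_m) = MEB(x_m) = 14.9000.
DWL = ½ × 3.1702 × 14.9000 = 23.6180.

DWL = €23.6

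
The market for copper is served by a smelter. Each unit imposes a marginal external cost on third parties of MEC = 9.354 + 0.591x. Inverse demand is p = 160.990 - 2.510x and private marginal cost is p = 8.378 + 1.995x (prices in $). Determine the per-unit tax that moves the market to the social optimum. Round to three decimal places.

tax = $25.968 per unit

Social marginal cost = private MC + MEC = 17.732 + 2.586x.
Set SMC = demand: 17.732 + 2.586x = 160.990 - 2.510x → x* = 28.1119.
The Pigouvian tax equals MEC at x*: 9.354 + 0.591×28.1119 = 25.9681.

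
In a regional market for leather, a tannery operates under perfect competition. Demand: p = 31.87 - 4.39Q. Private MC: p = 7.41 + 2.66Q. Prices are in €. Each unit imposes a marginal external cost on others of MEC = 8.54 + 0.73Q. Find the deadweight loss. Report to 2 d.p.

DWL = €7.88

Market equilibrium (private): 7.41 + 2.66Q = 31.87 - 4.39Q → Q_m = 3.4695.
Social marginal cost = private MC + MEC = 15.95 + 3.39Q.
Set SMC = demand: 15.95 + 3.39Q = 31.87 - 4.39Q → Q* = 2.0463.
The welfare-loss triangle has base |Q_m − Q*| and height MEC(Q_m) (the vertical gap between SMC and demand is zero at Q* and MEC at Q_m).
DWL = ½ × 1.4232 × 11.0727 = 7.8793.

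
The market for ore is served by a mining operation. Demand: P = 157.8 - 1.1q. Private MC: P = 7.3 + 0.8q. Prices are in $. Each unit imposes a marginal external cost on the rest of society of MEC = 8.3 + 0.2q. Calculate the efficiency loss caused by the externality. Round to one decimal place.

DWL = $138.8

Market equilibrium (private): 7.3 + 0.8q = 157.8 - 1.1q → q_m = 79.2105.
Social marginal cost = private MC + MEC = 15.6 + q.
Set SMC = demand: 15.6 + q = 157.8 - 1.1q → q* = 67.7143.
The loss is the area between SMC and demand from q* to q_m; with linear curves that's a triangle of height MEC(q_m).
DWL = ½ × 11.4962 × 24.1421 = 138.7712.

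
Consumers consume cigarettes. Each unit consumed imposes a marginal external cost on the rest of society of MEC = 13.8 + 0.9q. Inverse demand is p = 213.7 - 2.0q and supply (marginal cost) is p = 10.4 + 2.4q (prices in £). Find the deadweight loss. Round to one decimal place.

Market equilibrium (private): 10.4 + 2.4q = 213.7 - 2.0q → q_m = 46.2045.
Social marginal benefit = demand − MEC = 199.9 - 2.9q.
Set SMB = MC: 199.9 - 2.9q = 10.4 + 2.4q → q* = 35.7547.
The loss is the area between SMB and MC from q* to q_m; with linear curves that's a triangle of height MEC(q_m).
DWL = ½ × 10.4498 × 55.3841 = 289.3764.

DWL = £289.4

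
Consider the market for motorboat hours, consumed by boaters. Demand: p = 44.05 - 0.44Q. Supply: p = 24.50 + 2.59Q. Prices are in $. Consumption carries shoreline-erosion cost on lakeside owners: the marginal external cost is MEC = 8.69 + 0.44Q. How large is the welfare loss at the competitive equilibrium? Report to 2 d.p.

DWL = $19.15

Market equilibrium (private): 24.50 + 2.59Q = 44.05 - 0.44Q → Q_m = 6.4521.
Social marginal benefit = demand − MEC = 35.36 - 0.88Q.
Set SMB = MC: 35.36 - 0.88Q = 24.50 + 2.59Q → Q* = 3.1297.
Between Q* and Q_m the wedge MC − SMB runs linearly from 0 to MEC(Q_m), so the loss is a triangle.
DWL = ½ × 3.3224 × 11.5289 = 19.1518.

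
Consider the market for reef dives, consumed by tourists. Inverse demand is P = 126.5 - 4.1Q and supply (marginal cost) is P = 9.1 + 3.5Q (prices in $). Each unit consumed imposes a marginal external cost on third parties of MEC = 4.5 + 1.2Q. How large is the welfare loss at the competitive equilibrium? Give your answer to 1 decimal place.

DWL = $30.2

Market equilibrium (private): 9.1 + 3.5Q = 126.5 - 4.1Q → Q_m = 15.4474.
Social marginal benefit = demand − MEC = 122.0 - 5.3Q.
Set SMB = MC: 122.0 - 5.3Q = 9.1 + 3.5Q → Q* = 12.8295.
The welfare-loss triangle has base |Q_m − Q*| and height MEC(Q_m) (the vertical gap between SMB and MC is zero at Q* and MEC at Q_m).
DWL = ½ × 2.6179 × 23.0368 = 30.1540.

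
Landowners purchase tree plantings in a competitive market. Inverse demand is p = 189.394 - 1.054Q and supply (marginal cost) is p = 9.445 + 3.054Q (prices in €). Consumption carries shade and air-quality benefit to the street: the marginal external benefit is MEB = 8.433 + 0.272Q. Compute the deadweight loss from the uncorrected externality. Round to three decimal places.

Market equilibrium (private): 9.445 + 3.054Q = 189.394 - 1.054Q → Q_m = 43.8045.
Social marginal benefit = demand + MEB = 197.827 - 0.782Q.
Set SMB = MC: 197.827 - 0.782Q = 9.445 + 3.054Q → Q* = 49.1090.
The loss is the area between SMB and MC from Q* to Q_m; with linear curves that's a triangle of height MEB(Q_m).
DWL = ½ × 5.3045 × 20.3478 = 53.9675.

DWL = €53.967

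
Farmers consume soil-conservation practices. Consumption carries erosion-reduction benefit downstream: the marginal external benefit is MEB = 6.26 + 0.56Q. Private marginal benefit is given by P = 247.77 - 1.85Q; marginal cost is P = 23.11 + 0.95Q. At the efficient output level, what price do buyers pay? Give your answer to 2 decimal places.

P = 57.05

Social marginal benefit = demand + MEB = 254.03 - 1.29Q.
Set SMB = MC: 254.03 - 1.29Q = 23.11 + 0.95Q → Q* = 103.0893.
Consumer price on the demand curve at Q*: 247.77 − 1.85×103.0893 = 57.0548.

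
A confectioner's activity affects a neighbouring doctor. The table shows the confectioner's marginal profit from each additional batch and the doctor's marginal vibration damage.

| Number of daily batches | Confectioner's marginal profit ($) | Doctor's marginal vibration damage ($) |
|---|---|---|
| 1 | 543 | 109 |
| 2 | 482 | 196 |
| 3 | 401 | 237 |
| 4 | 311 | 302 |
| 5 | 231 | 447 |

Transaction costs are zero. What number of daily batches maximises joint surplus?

Bargaining reaches the level where marginal profit last exceeds marginal vibration damage.
That holds through level 4 (311 ≥ 302) but not at 5 (231 < 447).

4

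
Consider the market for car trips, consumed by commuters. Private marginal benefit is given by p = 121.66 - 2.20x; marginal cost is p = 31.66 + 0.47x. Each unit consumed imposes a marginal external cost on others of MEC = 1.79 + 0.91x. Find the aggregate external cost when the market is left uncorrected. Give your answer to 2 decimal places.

Market equilibrium (private): 31.66 + 0.47x = 121.66 - 2.20x → x_m = 33.7079.
Total external cost = ∫₀^{x_m} (1.79 + 0.91x) dx = 1.79×33.7079 + ½×0.91×33.7079² = 577.3184.

577.32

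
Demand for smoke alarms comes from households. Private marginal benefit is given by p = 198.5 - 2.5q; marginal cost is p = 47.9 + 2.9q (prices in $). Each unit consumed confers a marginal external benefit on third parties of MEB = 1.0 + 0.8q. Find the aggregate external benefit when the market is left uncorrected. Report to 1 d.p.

$339.0

Market equilibrium (private): 47.9 + 2.9q = 198.5 - 2.5q → q_m = 27.8889.
Total external benefit = ∫₀^{q_m} (1.0 + 0.8q) dq = 1.0×27.8889 + ½×0.8×27.8889² = 339.0052.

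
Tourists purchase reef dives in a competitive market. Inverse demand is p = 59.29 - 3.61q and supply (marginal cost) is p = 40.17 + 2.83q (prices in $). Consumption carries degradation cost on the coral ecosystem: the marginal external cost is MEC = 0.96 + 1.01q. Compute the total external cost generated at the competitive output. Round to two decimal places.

$7.30

Market equilibrium (private): 40.17 + 2.83q = 59.29 - 3.61q → q_m = 2.9689.
Total external cost = ∫₀^{q_m} (0.96 + 1.01q) dq = 0.96×2.9689 + ½×1.01×2.9689² = 7.3014.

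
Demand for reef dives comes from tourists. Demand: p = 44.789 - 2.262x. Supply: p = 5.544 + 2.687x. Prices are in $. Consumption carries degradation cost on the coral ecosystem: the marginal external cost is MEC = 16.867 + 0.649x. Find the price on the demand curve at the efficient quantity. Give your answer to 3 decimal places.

P = $35.747

Social marginal benefit = demand − MEC = 27.922 - 2.911x.
Set SMB = MC: 27.922 - 2.911x = 5.544 + 2.687x → x* = 3.9975.
Consumer price on the demand curve at x*: 44.789 − 2.262×3.9975 = 35.7467.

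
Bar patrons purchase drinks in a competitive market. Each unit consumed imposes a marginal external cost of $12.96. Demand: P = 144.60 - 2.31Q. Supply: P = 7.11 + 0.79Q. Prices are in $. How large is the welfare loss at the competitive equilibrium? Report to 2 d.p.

DWL = $27.09

Market equilibrium (private): 7.11 + 0.79Q = 144.60 - 2.31Q → Q_m = 44.3516.
Social marginal benefit = demand − MEC = 131.64 - 2.31Q.
Set SMB = MC: 131.64 - 2.31Q = 7.11 + 0.79Q → Q* = 40.1710.
Height of the DWL triangle at Q_m is MC(Q_m) − SMB(Q_m) = MEC(Q_m) = 12.9600.
DWL = ½ × 4.1806 × 12.9600 = 27.0903.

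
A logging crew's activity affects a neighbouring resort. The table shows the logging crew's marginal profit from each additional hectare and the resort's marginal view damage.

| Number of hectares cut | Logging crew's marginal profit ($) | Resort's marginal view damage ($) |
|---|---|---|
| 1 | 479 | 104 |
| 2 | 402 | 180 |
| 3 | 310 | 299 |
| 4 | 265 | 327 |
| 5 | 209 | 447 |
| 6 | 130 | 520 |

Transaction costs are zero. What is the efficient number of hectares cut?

Bargaining reaches the level where marginal profit last exceeds marginal view damage.
That holds through level 3 (310 ≥ 299) but not at 4 (265 < 327).

3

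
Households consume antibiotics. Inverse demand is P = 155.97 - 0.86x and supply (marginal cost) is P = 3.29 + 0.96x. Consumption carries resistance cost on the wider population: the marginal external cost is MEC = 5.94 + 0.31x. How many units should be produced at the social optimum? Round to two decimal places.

x* = 68.89

Social marginal benefit = demand − MEC = 150.03 - 1.17x.
Set SMB = MC: 150.03 - 1.17x = 3.29 + 0.96x → x* = 68.8920.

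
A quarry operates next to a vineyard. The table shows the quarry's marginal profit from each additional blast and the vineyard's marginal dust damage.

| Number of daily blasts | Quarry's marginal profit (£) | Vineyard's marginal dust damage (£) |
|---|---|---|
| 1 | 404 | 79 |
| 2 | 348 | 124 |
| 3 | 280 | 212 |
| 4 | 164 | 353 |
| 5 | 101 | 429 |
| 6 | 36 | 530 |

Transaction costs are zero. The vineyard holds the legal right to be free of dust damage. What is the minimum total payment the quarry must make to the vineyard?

Efficient level: marginal profit ≥ marginal dust damage through level 3, so k* = 3.
With the vineyard holding the right, the quarry must at least compensate total damage at k*: 79 + 124 + 212 = 415.

£415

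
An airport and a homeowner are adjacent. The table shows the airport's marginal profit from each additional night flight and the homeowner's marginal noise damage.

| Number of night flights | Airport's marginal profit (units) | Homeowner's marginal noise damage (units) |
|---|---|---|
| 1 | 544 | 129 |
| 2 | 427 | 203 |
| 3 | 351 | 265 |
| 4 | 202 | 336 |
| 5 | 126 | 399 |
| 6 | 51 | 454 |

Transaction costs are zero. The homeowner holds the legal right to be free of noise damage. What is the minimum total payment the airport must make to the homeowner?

597

Efficient level: marginal profit ≥ marginal noise damage through level 3, so k* = 3.
With the homeowner holding the right, the airport must at least compensate total damage at k*: 129 + 203 + 265 = 597.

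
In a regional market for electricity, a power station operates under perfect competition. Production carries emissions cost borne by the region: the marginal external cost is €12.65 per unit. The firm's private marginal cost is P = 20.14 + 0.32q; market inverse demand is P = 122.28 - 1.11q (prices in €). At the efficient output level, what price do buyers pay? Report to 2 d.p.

Social marginal cost = private MC + MEC = 32.79 + 0.32q.
Set SMC = demand: 32.79 + 0.32q = 122.28 - 1.11q → q* = 62.5804.
Consumer price on the demand curve at q*: 122.28 − 1.11×62.5804 = 52.8158.

P = €52.82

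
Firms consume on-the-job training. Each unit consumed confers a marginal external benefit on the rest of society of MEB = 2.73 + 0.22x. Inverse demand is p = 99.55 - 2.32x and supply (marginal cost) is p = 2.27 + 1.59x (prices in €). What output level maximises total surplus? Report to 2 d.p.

Social marginal benefit = demand + MEB = 102.28 - 2.10x.
Set SMB = MC: 102.28 - 2.10x = 2.27 + 1.59x → x* = 27.1030.

x* = 27.10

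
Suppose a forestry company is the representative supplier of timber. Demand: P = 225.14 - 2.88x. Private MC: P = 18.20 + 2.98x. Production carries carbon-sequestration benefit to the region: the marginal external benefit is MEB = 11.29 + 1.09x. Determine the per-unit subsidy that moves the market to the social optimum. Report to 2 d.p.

Social marginal cost = private MC − MEB = 6.91 + 1.89x.
Set SMC = demand: 6.91 + 1.89x = 225.14 - 2.88x → x* = 45.7505.
The Pigouvian subsidy equals MEB at x*: 11.29 + 1.09×45.7505 = 61.1580.

subsidy = 61.16 per unit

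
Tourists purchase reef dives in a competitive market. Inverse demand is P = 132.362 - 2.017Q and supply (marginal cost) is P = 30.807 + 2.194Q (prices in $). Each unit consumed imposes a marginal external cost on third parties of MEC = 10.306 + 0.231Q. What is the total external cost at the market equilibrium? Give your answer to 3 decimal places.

$315.722

Market equilibrium (private): 30.807 + 2.194Q = 132.362 - 2.017Q → Q_m = 24.1166.
Total external cost = ∫₀^{Q_m} (10.306 + 0.231Q) dQ = 10.306×24.1166 + ½×0.231×24.1166² = 315.7217.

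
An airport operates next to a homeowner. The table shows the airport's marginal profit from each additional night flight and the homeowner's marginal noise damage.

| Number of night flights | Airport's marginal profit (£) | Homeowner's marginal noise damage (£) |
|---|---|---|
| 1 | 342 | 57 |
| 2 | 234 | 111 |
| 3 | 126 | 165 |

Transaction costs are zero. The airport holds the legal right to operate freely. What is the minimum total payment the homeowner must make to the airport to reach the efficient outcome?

Left alone the airport would choose level 3 (marginal profit stays positive).
Efficient level: k* = 2 (marginal profit ≥ marginal noise damage through 2).
The homeowner must at least cover the airport's forgone profit from cutting 3→2: 126 = 126.

£126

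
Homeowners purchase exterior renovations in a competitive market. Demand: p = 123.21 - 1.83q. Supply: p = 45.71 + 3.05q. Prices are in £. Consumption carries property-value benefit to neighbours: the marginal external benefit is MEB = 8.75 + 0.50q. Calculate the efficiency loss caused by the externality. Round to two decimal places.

Market equilibrium (private): 45.71 + 3.05q = 123.21 - 1.83q → q_m = 15.8811.
Social marginal benefit = demand + MEB = 131.96 - 1.33q.
Set SMB = MC: 131.96 - 1.33q = 45.71 + 3.05q → q* = 19.6918.
The welfare-loss triangle has base |q_m − q*| and height MEB(q_m) (the vertical gap between SMB and MC is zero at q* and MEB at q_m).
DWL = ½ × 3.8107 × 16.6906 = 31.8014.

DWL = £31.80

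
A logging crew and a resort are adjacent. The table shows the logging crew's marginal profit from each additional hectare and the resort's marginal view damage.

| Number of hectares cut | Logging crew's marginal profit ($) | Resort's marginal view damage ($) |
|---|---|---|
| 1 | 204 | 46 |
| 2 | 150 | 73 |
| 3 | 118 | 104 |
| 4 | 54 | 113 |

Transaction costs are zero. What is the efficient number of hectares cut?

3

Bargaining reaches the level where marginal profit last exceeds marginal view damage.
That holds through level 3 (118 ≥ 104) but not at 4 (54 < 113).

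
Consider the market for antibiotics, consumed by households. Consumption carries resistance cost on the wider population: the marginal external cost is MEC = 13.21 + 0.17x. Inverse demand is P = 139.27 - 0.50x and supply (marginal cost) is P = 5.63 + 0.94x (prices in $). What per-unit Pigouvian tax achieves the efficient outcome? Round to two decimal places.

Social marginal benefit = demand − MEC = 126.06 - 0.67x.
Set SMB = MC: 126.06 - 0.67x = 5.63 + 0.94x → x* = 74.8012.
The Pigouvian tax equals MEC at x*: 13.21 + 0.17×74.8012 = 25.9262.

tax = $25.93 per unit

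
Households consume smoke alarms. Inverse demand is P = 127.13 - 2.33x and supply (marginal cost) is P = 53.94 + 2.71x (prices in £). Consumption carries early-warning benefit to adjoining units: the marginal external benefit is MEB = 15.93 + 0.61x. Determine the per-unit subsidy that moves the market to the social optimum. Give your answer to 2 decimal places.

subsidy = £28.20 per unit

Social marginal benefit = demand + MEB = 143.06 - 1.72x.
Set SMB = MC: 143.06 - 1.72x = 53.94 + 2.71x → x* = 20.1174.
The Pigouvian subsidy equals MEB at x*: 15.93 + 0.61×20.1174 = 28.2016.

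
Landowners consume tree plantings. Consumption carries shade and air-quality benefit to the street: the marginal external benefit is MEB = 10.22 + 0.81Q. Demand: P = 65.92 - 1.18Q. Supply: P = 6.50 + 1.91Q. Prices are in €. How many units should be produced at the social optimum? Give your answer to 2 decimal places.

Social marginal benefit = demand + MEB = 76.14 - 0.37Q.
Set SMB = MC: 76.14 - 0.37Q = 6.50 + 1.91Q → Q* = 30.5439.

Q* = 30.54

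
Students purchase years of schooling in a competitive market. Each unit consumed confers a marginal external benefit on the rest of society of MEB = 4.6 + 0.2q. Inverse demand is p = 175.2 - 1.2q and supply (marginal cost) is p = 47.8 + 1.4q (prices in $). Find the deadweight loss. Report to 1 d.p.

DWL = $43.2

Market equilibrium (private): 47.8 + 1.4q = 175.2 - 1.2q → q_m = 49.0000.
Social marginal benefit = demand + MEB = 179.8 - q.
Set SMB = MC: 179.8 - q = 47.8 + 1.4q → q* = 55.0000.
The loss is the area between SMB and MC from q* to q_m; with linear curves that's a triangle of height MEB(q_m).
DWL = ½ × 6.0000 × 14.4000 = 43.2000.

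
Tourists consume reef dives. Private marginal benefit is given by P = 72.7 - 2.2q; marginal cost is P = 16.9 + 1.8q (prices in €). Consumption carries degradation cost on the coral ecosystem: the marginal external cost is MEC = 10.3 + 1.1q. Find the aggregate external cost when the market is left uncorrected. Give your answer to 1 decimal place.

Market equilibrium (private): 16.9 + 1.8q = 72.7 - 2.2q → q_m = 13.9500.
Total external cost = ∫₀^{q_m} (10.3 + 1.1q) dq = 10.3×13.9500 + ½×1.1×13.9500² = 250.7164.

€250.7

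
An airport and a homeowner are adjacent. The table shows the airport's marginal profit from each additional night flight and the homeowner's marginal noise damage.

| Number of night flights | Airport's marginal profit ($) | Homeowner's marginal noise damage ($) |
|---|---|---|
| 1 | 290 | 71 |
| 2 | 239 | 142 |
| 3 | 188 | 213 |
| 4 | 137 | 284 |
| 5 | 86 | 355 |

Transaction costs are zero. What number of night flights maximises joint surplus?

Bargaining reaches the level where marginal profit last exceeds marginal noise damage.
That holds through level 2 (239 ≥ 142) but not at 3 (188 < 213).

2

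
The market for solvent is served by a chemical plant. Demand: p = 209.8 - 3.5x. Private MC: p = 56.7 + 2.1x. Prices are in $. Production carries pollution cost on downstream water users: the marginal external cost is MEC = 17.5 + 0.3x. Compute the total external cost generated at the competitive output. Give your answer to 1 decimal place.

Market equilibrium (private): 56.7 + 2.1x = 209.8 - 3.5x → x_m = 27.3393.
Total external cost = ∫₀^{x_m} (17.5 + 0.3x) dx = 17.5×27.3393 + ½×0.3×27.3393² = 590.5533.

$590.6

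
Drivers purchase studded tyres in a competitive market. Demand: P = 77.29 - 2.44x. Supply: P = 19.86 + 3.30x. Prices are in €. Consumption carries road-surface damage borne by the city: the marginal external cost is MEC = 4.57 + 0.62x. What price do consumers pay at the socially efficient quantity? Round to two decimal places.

P = €57.01

Social marginal benefit = demand − MEC = 72.72 - 3.06x.
Set SMB = MC: 72.72 - 3.06x = 19.86 + 3.30x → x* = 8.3113.
Consumer price on the demand curve at x*: 77.29 − 2.44×8.3113 = 57.0104.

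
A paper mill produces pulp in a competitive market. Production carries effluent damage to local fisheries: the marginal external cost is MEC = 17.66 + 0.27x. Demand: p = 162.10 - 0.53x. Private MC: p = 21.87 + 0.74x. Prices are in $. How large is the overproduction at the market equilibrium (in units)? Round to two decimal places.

Market equilibrium (private): 21.87 + 0.74x = 162.10 - 0.53x → x_m = 110.4173.
Social marginal cost = private MC + MEC = 39.53 + 1.01x.
Set SMC = demand: 39.53 + 1.01x = 162.10 - 0.53x → x* = 79.5909.
Gap = |110.4173 − 79.5909| = 30.8264.

30.83 units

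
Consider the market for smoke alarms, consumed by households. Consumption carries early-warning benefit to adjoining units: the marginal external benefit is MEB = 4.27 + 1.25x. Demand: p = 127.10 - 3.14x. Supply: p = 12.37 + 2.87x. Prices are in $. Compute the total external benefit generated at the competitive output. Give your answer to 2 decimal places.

Market equilibrium (private): 12.37 + 2.87x = 127.10 - 3.14x → x_m = 19.0899.
Total external benefit = ∫₀^{x_m} (4.27 + 1.25x) dx = 4.27×19.0899 + ½×1.25×19.0899² = 309.2790.

$309.28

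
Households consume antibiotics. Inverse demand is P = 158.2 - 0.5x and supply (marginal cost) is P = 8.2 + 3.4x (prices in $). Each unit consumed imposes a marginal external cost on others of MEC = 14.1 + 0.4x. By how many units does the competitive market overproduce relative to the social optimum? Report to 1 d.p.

Market equilibrium (private): 8.2 + 3.4x = 158.2 - 0.5x → x_m = 38.4615.
Social marginal benefit = demand − MEC = 144.1 - 0.9x.
Set SMB = MC: 144.1 - 0.9x = 8.2 + 3.4x → x* = 31.6047.
Gap = |38.4615 − 31.6047| = 6.8568.

6.9 units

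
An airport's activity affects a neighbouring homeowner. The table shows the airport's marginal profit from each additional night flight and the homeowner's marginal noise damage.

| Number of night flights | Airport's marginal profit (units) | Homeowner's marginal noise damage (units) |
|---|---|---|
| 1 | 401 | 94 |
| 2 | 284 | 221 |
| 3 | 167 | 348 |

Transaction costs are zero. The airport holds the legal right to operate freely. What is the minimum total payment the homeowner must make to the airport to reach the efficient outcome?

167

Left alone the airport would choose level 3 (marginal profit stays positive).
Efficient level: k* = 2 (marginal profit ≥ marginal noise damage through 2).
The homeowner must at least cover the airport's forgone profit from cutting 3→2: 167 = 167.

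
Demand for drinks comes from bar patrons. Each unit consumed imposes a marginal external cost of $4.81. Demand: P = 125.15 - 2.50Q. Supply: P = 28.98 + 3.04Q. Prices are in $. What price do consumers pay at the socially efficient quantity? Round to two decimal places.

Social marginal benefit = demand − MEC = 120.34 - 2.50Q.
Set SMB = MC: 120.34 - 2.50Q = 28.98 + 3.04Q → Q* = 16.4910.
Consumer price on the demand curve at Q*: 125.15 − 2.50×16.4910 = 83.9225.

P = $83.92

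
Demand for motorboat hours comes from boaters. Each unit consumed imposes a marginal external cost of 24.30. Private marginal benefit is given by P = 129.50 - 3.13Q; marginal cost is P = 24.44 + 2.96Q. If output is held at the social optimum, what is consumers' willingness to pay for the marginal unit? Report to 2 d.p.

P = 87.99

Social marginal benefit = demand − MEC = 105.20 - 3.13Q.
Set SMB = MC: 105.20 - 3.13Q = 24.44 + 2.96Q → Q* = 13.2611.
Consumer price on the demand curve at Q*: 129.50 − 3.13×13.2611 = 87.9928.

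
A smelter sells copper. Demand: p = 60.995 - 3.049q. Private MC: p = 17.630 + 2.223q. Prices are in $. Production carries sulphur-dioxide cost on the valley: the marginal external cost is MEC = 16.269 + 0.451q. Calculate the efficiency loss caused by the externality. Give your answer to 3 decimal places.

DWL = $34.872

Market equilibrium (private): 17.630 + 2.223q = 60.995 - 3.049q → q_m = 8.2255.
Social marginal cost = private MC + MEC = 33.899 + 2.674q.
Set SMC = demand: 33.899 + 2.674q = 60.995 - 3.049q → q* = 4.7346.
Between q* and q_m the wedge SMC − demand runs linearly from 0 to MEC(q_m), so the loss is a triangle.
DWL = ½ × 3.4909 × 19.9787 = 34.8718.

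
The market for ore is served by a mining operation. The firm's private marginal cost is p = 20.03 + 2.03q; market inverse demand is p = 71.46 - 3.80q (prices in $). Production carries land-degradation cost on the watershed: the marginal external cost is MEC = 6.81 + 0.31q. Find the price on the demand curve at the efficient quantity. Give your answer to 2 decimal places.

Social marginal cost = private MC + MEC = 26.84 + 2.34q.
Set SMC = demand: 26.84 + 2.34q = 71.46 - 3.80q → q* = 7.2671.
Consumer price on the demand curve at q*: 71.46 − 3.80×7.2671 = 43.8450.

P = $43.85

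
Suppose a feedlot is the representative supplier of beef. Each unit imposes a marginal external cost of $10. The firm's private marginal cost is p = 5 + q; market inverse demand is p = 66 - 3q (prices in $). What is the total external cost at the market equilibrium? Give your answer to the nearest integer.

Market equilibrium (private): 5 + q = 66 - 3q → q_m = 15.2500.
Total external cost = MEC × q_m = 10 × 15.2500 = 152.5000.

$153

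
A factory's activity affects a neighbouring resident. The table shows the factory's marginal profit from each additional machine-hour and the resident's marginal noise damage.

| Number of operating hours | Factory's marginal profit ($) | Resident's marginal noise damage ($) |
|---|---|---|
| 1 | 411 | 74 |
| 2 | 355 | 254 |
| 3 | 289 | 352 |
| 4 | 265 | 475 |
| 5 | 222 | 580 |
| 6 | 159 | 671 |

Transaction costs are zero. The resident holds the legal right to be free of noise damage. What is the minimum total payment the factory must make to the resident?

$328

Efficient level: marginal profit ≥ marginal noise damage through level 2, so k* = 2.
With the resident holding the right, the factory must at least compensate total damage at k*: 74 + 254 = 328.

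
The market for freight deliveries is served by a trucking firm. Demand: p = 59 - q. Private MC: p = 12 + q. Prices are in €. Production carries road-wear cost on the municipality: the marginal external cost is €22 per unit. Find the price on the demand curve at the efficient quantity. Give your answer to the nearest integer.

P = €47

Social marginal cost = private MC + MEC = 34 + q.
Set SMC = demand: 34 + q = 59 - q → q* = 12.5000.
Consumer price on the demand curve at q*: 59 − 1×12.5000 = 46.5000.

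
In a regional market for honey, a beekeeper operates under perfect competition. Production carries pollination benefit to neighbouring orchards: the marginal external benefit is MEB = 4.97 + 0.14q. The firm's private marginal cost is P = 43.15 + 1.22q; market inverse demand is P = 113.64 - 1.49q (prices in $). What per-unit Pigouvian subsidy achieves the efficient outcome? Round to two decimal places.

Social marginal cost = private MC − MEB = 38.18 + 1.08q.
Set SMC = demand: 38.18 + 1.08q = 113.64 - 1.49q → q* = 29.3619.
The Pigouvian subsidy equals MEB at q*: 4.97 + 0.14×29.3619 = 9.0807.

subsidy = $9.08 per unit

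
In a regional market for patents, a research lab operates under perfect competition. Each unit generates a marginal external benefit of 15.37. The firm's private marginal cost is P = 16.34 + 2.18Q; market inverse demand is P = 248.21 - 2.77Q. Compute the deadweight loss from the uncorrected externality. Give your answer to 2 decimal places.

DWL = 23.86

Market equilibrium (private): 16.34 + 2.18Q = 248.21 - 2.77Q → Q_m = 46.8424.
Social marginal cost = private MC − MEB = 0.97 + 2.18Q.
Set SMC = demand: 0.97 + 2.18Q = 248.21 - 2.77Q → Q* = 49.9475.
Height of the DWL triangle at Q_m is demand(Q_m) − SMC(Q_m) = MEB(Q_m) = 15.3700.
DWL = ½ × 3.1051 × 15.3700 = 23.8627.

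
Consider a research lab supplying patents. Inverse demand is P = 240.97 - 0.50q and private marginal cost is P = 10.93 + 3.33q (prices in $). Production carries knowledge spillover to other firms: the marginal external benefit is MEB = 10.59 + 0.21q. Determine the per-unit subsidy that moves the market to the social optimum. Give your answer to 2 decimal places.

Social marginal cost = private MC − MEB = 0.34 + 3.12q.
Set SMC = demand: 0.34 + 3.12q = 240.97 - 0.50q → q* = 66.4724.
The Pigouvian subsidy equals MEB at q*: 10.59 + 0.21×66.4724 = 24.5492.

subsidy = $24.55 per unit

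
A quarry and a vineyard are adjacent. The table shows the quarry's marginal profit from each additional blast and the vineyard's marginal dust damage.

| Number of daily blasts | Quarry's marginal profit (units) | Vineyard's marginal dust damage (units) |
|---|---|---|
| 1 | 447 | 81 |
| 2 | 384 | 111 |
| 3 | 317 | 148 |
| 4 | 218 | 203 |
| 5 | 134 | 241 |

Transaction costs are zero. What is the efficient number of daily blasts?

Bargaining reaches the level where marginal profit last exceeds marginal dust damage.
That holds through level 4 (218 ≥ 203) but not at 5 (134 < 241).

4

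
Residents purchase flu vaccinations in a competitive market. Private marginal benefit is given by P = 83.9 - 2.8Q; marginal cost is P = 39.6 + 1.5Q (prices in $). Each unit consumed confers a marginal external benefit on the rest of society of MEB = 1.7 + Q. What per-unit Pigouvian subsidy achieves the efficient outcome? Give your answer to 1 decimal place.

Social marginal benefit = demand + MEB = 85.6 - 1.8Q.
Set SMB = MC: 85.6 - 1.8Q = 39.6 + 1.5Q → Q* = 13.9394.
The Pigouvian subsidy equals MEB at Q*: 1.7 + 1.0×13.9394 = 15.6394.

subsidy = $15.6 per unit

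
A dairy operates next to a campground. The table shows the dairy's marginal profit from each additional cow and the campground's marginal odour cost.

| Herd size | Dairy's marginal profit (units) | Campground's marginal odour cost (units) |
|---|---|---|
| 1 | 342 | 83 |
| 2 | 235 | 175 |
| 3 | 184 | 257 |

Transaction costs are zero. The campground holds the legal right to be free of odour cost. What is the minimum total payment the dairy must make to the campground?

Efficient level: marginal profit ≥ marginal odour cost through level 2, so k* = 2.
With the campground holding the right, the dairy must at least compensate total damage at k*: 83 + 175 = 258.

258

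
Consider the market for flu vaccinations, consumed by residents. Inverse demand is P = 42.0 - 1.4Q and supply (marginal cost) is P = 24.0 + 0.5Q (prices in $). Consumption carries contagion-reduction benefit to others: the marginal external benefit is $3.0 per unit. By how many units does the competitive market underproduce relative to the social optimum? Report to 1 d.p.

Market equilibrium (private): 24.0 + 0.5Q = 42.0 - 1.4Q → Q_m = 9.4737.
Social marginal benefit = demand + MEB = 45.0 - 1.4Q.
Set SMB = MC: 45.0 - 1.4Q = 24.0 + 0.5Q → Q* = 11.0526.
Gap = |9.4737 − 11.0526| = 1.5789.

1.6 units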